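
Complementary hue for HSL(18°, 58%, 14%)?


Complement = opposite side of color wheel = hue + 180°
H' = (18 + 180) mod 360 = 198°
S and L unchanged.
= HSL(198°, 58%, 14%)


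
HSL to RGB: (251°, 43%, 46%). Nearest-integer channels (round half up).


H=251°, S=0.43, L=0.46
C = (1-|2L-1|)×S = (1-|-0.08|)×0.43 = 0.3956
H' = H/60 = 251/60 ≈ 4.1833; X = C×(1-|H' mod 2 - 1|) ≈ 0.0725
m = L - C/2 = 0.46 - 0.1978 = 0.2622
Sector ⌊H'⌋ = 4 → (R',G',B') = (≈0.0725, 0.0, 0.3956)
RGB = ((R'+m)×255, (G'+m)×255, (B'+m)×255) = (85.3553, 66.861, 167.739)
Round half up → RGB(85, 67, 168)


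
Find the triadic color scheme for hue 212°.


Triadic: equally spaced at 120° intervals
H1 = 212°
H2 = (212 + 120) mod 360 = 332°
H3 = (212 + 240) mod 360 = 92°
Triadic = 212°, 332°, 92°


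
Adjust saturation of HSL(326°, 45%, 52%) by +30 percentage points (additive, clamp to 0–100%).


Original S = 45%
Adjustment = +30 percentage points
New S = 45 + (30) = 75
Clamp to [0, 100] → 75
= HSL(326°, 75%, 52%)


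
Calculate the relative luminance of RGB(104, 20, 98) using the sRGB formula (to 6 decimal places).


Linearize each channel (sRGB transfer function): c = v/255; c_lin = c/12.92 if c ≤ 0.04045, else ((c+0.055)/1.055)^2.4
  R: 104/255 ≈ 0.407843 > 0.04045 → ((0.407843+0.055)/1.055)^2.4 ≈ 0.138432
  G: 20/255 ≈ 0.078431 > 0.04045 → ((0.078431+0.055)/1.055)^2.4 ≈ 0.006995
  B: 98/255 ≈ 0.384314 > 0.04045 → ((0.384314+0.055)/1.055)^2.4 ≈ 0.122139
R_lin = 0.138432, G_lin = 0.006995, B_lin = 0.122139
L = 0.2126×R + 0.7152×G + 0.0722×B
L = 0.2126×0.138432 + 0.7152×0.006995 + 0.0722×0.122139
L ≈ 0.043252


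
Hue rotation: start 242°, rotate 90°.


New hue = (H + rotation) mod 360
New hue = (242 + 90) mod 360
= 332 mod 360
= 332°


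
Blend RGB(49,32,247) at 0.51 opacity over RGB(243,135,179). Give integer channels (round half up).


C = α×F + (1-α)×B, with 1-α = 0.49
R: 0.51×49 + 0.49×243 = 24.99 + 119.07 = 144.06 → 144
G: 0.51×32 + 0.49×135 = 16.32 + 66.15 = 82.47 → 82
B: 0.51×247 + 0.49×179 = 125.97 + 87.71 = 213.68 → 214
= RGB(144, 82, 214)


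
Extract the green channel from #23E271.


Color: #23E271
R = 23 = 35
G = E2 = 226
B = 71 = 113
Green = 226


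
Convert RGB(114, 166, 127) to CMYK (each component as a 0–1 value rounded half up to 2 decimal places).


R'=114/255≈0.4471, G'=166/255≈0.6510, B'=127/255≈0.4980
K = 1 - max(R',G',B') = 1 - 166/255 = 89/255 = 0.34901… → 0.35
(1-R'-K)/(1-K) simplifies to (max-R)/max with max = 166:
C = (166-114)/166 = 52/166 = 0.31325… → 0.31
M = (166-166)/166 = 0/166 = 0 → 0.00
Y = (166-127)/166 = 39/166 = 0.23493… → 0.23
= CMYK(0.31, 0.00, 0.23, 0.35)


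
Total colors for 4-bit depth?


Colors = 2^bits = 2^4
= 16 colors


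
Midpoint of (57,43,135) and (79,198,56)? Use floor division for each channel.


Midpoint: each channel = ⌊(C₁+C₂)/2⌋
R: ⌊(57+79)/2⌋ = 68
G: ⌊(43+198)/2⌋ = 120
B: ⌊(135+56)/2⌋ = 95
= RGB(68, 120, 95)


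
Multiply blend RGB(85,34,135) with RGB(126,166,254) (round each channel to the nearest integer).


Multiply: C = A×B/255, rounded to nearest integer
R: 85×126/255 = 10710/255 ≈ 42.000 → 42
G: 34×166/255 = 5644/255 ≈ 22.133 → 22
B: 135×254/255 = 34290/255 ≈ 134.471 → 134
= RGB(42, 22, 134)


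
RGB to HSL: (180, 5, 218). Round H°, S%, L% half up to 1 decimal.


Normalize: R'=180/255≈0.7059, G'=5/255≈0.0196, B'=218/255≈0.8549
Max=218/255, Min=5/255, Δ=Max-Min=213/255
L = (Max+Min)/2 = (218+5)/510 = 223/510 = 0.43725… → L = 43.7%
L ≤ 0.5 → S = Δ/(Max+Min) = 213/(218+5) = 213/223 = 0.95515… → S = 95.5%
(the 1/255 factors cancel in S and H, so raw channel differences can be used)
Max is B' → H = 60 × ((R-G)/Δ + 4) = 60 × ((180-5)/213 + 4)
  175/213 + 4 = 0.8215… + 4 = 4.8215…
  H = 60 × 4.8215… = 289.295…° → H = 289.3°
= HSL(289.3°, 95.5%, 43.7%)


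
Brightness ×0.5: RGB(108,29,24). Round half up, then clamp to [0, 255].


Multiply each channel by 0.5, round half up, clamp to [0, 255]
R: 108×0.5 = 54
G: 29×0.5 = 14.5 → round → 15
B: 24×0.5 = 12
= RGB(54, 15, 12)


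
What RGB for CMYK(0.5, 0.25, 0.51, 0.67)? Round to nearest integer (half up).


R = 255 × (1-C) × (1-K) = 255 × 0.50 × 0.33 = 42.075 → 42
G = 255 × (1-M) × (1-K) = 255 × 0.75 × 0.33 = 63.1125 → 63
B = 255 × (1-Y) × (1-K) = 255 × 0.49 × 0.33 = 41.2335 → 41
= RGB(42, 63, 41)


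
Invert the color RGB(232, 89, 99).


Invert: (255-R, 255-G, 255-B)
R: 255-232 = 23
G: 255-89 = 166
B: 255-99 = 156
= RGB(23, 166, 156)


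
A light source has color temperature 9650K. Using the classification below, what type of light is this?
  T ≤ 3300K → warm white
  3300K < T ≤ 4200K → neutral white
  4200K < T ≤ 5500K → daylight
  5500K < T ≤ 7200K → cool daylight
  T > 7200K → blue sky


Temperature: 9650K
9650K > 7200K → blue sky
Classification: blue sky


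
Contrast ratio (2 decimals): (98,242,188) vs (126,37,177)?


Linearize each sRGB channel c=v/255: c/12.92 if c ≤ 0.04045 else ((c+0.055)/1.055)^2.4
L = 0.2126×R_lin + 0.7152×G_lin + 0.0722×B_lin
Color 1 (98,242,188):
  R=98: 98/255≈0.3843 > 0.04045 → ((0.3843+0.055)/1.055)^2.4 ≈ 0.12214
  G=242: 242/255≈0.9490 > 0.04045 → ((0.9490+0.055)/1.055)^2.4 ≈ 0.88792
  B=188: 188/255≈0.7373 > 0.04045 → ((0.7373+0.055)/1.055)^2.4 ≈ 0.50289
  L1 = 0.2126×0.12214 + 0.7152×0.88792 + 0.0722×0.50289 ≈ 0.69732
Color 2 (126,37,177):
  R=126: 126/255≈0.4941 > 0.04045 → ((0.4941+0.055)/1.055)^2.4 ≈ 0.20864
  G=37: 37/255≈0.1451 > 0.04045 → ((0.1451+0.055)/1.055)^2.4 ≈ 0.01850
  B=177: 177/255≈0.6941 > 0.04045 → ((0.6941+0.055)/1.055)^2.4 ≈ 0.43966
  L2 = 0.2126×0.20864 + 0.7152×0.01850 + 0.0722×0.43966 ≈ 0.08933
Lighter = 0.69732, Darker = 0.08933
Ratio = (L_lighter + 0.05) / (L_darker + 0.05)
Ratio = (0.69732 + 0.05) / (0.08933 + 0.05) = 0.74732 / 0.13933 ≈ 5.3636
Ratio ≈ 5.36:1


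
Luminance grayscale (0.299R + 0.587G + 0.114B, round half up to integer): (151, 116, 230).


Gray = 0.299×R + 0.587×G + 0.114×B
Gray = 0.299×151 + 0.587×116 + 0.114×230
Gray = 45.149 + 68.092 + 26.220
Gray = 139.461 → round half up → 139
Gray = 139


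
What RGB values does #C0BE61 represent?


C0 → 192 (R)
BE → 190 (G)
61 → 97 (B)
= RGB(192, 190, 97)


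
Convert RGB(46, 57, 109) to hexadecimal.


R = 46 → 2E (hex)
G = 57 → 39 (hex)
B = 109 → 6D (hex)
Hex = #2E396D


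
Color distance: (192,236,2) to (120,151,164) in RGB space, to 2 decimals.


d = √[(R₁-R₂)² + (G₁-G₂)² + (B₁-B₂)²]
d = √[(192-120)² + (236-151)² + (2-164)²]
d = √[5184 + 7225 + 26244]
d = √38653
d ≈ 196.60


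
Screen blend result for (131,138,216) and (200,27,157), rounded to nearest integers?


Screen: C = 255 - (255-A)×(255-B)/255, rounded to nearest integer
R: 255 - (255-131)×(255-200)/255 = 255 - 6820/255 ≈ 255 - 26.745 = 228.255 → 228
G: 255 - (255-138)×(255-27)/255 = 255 - 26676/255 ≈ 255 - 104.612 = 150.388 → 150
B: 255 - (255-216)×(255-157)/255 = 255 - 3822/255 ≈ 255 - 14.988 = 240.012 → 240
= RGB(228, 150, 240)


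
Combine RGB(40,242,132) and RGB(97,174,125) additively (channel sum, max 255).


Additive: each channel = min(255, C₁+C₂)
R: 40+97 = 137 → 137
G: 242+174 = 416 → 255
B: 132+125 = 257 → 255
= RGB(137, 255, 255)


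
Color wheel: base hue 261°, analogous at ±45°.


Base hue: 261°
Left analog: (261 - 45) mod 360 = 216°
Right analog: (261 + 45) mod 360 = 306°
Analogous hues = 216° and 306°


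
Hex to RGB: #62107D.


62 → 98 (R)
10 → 16 (G)
7D → 125 (B)
= RGB(98, 16, 125)


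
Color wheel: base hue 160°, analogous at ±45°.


Base hue: 160°
Left analog: (160 - 45) mod 360 = 115°
Right analog: (160 + 45) mod 360 = 205°
Analogous hues = 115° and 205°


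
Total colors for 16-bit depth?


Colors = 2^bits = 2^16
= 65,536 colors


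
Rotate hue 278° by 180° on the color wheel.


New hue = (H + rotation) mod 360
New hue = (278 + 180) mod 360
= 458 mod 360
= 98°


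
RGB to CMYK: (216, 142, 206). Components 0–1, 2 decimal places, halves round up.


R'=216/255≈0.8471, G'=142/255≈0.5569, B'=206/255≈0.8078
K = 1 - max(R',G',B') = 1 - 216/255 = 39/255 = 0.15294… → 0.15
(1-R'-K)/(1-K) simplifies to (max-R)/max with max = 216:
C = (216-216)/216 = 0/216 = 0 → 0.00
M = (216-142)/216 = 74/216 = 0.34259… → 0.34
Y = (216-206)/216 = 10/216 = 0.04629… → 0.05
= CMYK(0.00, 0.34, 0.05, 0.15)


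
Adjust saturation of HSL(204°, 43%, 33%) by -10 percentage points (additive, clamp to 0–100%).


Original S = 43%
Adjustment = -10 percentage points
New S = 43 + (-10) = 33
Clamp to [0, 100] → 33
= HSL(204°, 33%, 33%)


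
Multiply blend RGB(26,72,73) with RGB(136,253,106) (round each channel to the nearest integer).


Multiply: C = A×B/255, rounded to nearest integer
R: 26×136/255 = 3536/255 ≈ 13.867 → 14
G: 72×253/255 = 18216/255 ≈ 71.435 → 71
B: 73×106/255 = 7738/255 ≈ 30.345 → 30
= RGB(14, 71, 30)


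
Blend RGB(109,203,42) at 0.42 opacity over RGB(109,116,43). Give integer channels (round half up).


C = α×F + (1-α)×B, with 1-α = 0.58
R: 0.42×109 + 0.58×109 = 45.78 + 63.22 = 109.00 → 109
G: 0.42×203 + 0.58×116 = 85.26 + 67.28 = 152.54 → 153
B: 0.42×42 + 0.58×43 = 17.64 + 24.94 = 42.58 → 43
= RGB(109, 153, 43)


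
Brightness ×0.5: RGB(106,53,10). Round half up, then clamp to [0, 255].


Multiply each channel by 0.5, round half up, clamp to [0, 255]
R: 106×0.5 = 53
G: 53×0.5 = 26.5 → round → 27
B: 10×0.5 = 5
= RGB(53, 27, 5)


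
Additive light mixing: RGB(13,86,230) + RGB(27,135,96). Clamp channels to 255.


Additive: each channel = min(255, C₁+C₂)
R: 13+27 = 40 → 40
G: 86+135 = 221 → 221
B: 230+96 = 326 → 255
= RGB(40, 221, 255)


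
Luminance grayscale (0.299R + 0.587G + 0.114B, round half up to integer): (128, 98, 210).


Gray = 0.299×R + 0.587×G + 0.114×B
Gray = 0.299×128 + 0.587×98 + 0.114×210
Gray = 38.272 + 57.526 + 23.940
Gray = 119.738 → round half up → 120
Gray = 120


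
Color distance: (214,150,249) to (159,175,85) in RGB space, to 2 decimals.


d = √[(R₁-R₂)² + (G₁-G₂)² + (B₁-B₂)²]
d = √[(214-159)² + (150-175)² + (249-85)²]
d = √[3025 + 625 + 26896]
d = √30546
d ≈ 174.77


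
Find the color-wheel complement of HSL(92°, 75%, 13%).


Complement = opposite side of color wheel = hue + 180°
H' = (92 + 180) mod 360 = 272°
S and L unchanged.
= HSL(272°, 75%, 13%)


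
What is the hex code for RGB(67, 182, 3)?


R = 67 → 43 (hex)
G = 182 → B6 (hex)
B = 3 → 03 (hex)
Hex = #43B603


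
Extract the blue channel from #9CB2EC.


Color: #9CB2EC
R = 9C = 156
G = B2 = 178
B = EC = 236
Blue = 236


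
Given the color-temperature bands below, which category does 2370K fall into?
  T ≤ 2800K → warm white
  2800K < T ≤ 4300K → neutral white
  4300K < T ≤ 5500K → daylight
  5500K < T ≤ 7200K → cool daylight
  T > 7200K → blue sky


Temperature: 2370K
2370K ≤ 2800K → warm white
Classification: warm white


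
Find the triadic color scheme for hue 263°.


Triadic: equally spaced at 120° intervals
H1 = 263°
H2 = (263 + 120) mod 360 = 23°
H3 = (263 + 240) mod 360 = 143°
Triadic = 263°, 23°, 143°


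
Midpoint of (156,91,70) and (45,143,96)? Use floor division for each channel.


Midpoint: each channel = ⌊(C₁+C₂)/2⌋
R: ⌊(156+45)/2⌋ = 100
G: ⌊(91+143)/2⌋ = 117
B: ⌊(70+96)/2⌋ = 83
= RGB(100, 117, 83)


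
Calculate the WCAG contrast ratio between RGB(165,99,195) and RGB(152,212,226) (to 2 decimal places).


Linearize each sRGB channel c=v/255: c/12.92 if c ≤ 0.04045 else ((c+0.055)/1.055)^2.4
L = 0.2126×R_lin + 0.7152×G_lin + 0.0722×B_lin
Color 1 (165,99,195):
  R=165: 165/255≈0.6471 > 0.04045 → ((0.6471+0.055)/1.055)^2.4 ≈ 0.37626
  G=99: 99/255≈0.3882 > 0.04045 → ((0.3882+0.055)/1.055)^2.4 ≈ 0.12477
  B=195: 195/255≈0.7647 > 0.04045 → ((0.7647+0.055)/1.055)^2.4 ≈ 0.54572
  L1 = 0.2126×0.37626 + 0.7152×0.12477 + 0.0722×0.54572 ≈ 0.20863
Color 2 (152,212,226):
  R=152: 152/255≈0.5961 > 0.04045 → ((0.5961+0.055)/1.055)^2.4 ≈ 0.31399
  G=212: 212/255≈0.8314 > 0.04045 → ((0.8314+0.055)/1.055)^2.4 ≈ 0.65837
  B=226: 226/255≈0.8863 > 0.04045 → ((0.8863+0.055)/1.055)^2.4 ≈ 0.76052
  L2 = 0.2126×0.31399 + 0.7152×0.65837 + 0.0722×0.76052 ≈ 0.59253
Lighter = 0.59253, Darker = 0.20863
Ratio = (L_lighter + 0.05) / (L_darker + 0.05)
Ratio = (0.59253 + 0.05) / (0.20863 + 0.05) = 0.64253 / 0.25863 ≈ 2.4844
Ratio ≈ 2.48:1


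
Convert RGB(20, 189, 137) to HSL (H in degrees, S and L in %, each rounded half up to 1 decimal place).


Normalize: R'=20/255≈0.0784, G'=189/255≈0.7412, B'=137/255≈0.5373
Max=189/255, Min=20/255, Δ=Max-Min=169/255
L = (Max+Min)/2 = (189+20)/510 = 209/510 = 0.40980… → L = 41.0%
L ≤ 0.5 → S = Δ/(Max+Min) = 169/(189+20) = 169/209 = 0.80861… → S = 80.9%
(the 1/255 factors cancel in S and H, so raw channel differences can be used)
Max is G' → H = 60 × ((B-R)/Δ + 2) = 60 × ((137-20)/169 + 2)
  117/169 + 2 = 0.6923… + 2 = 2.6923…
  H = 60 × 2.6923… = 161.538…° → H = 161.5°
= HSL(161.5°, 80.9%, 41.0%)


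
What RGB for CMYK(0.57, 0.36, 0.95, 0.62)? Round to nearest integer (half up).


R = 255 × (1-C) × (1-K) = 255 × 0.43 × 0.38 = 41.667 → 42
G = 255 × (1-M) × (1-K) = 255 × 0.64 × 0.38 = 62.016 → 62
B = 255 × (1-Y) × (1-K) = 255 × 0.05 × 0.38 = 4.845 → 5
= RGB(42, 62, 5)


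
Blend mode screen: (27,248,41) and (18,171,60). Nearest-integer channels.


Screen: C = 255 - (255-A)×(255-B)/255, rounded to nearest integer
R: 255 - (255-27)×(255-18)/255 = 255 - 54036/255 ≈ 255 - 211.906 = 43.094 → 43
G: 255 - (255-248)×(255-171)/255 = 255 - 588/255 ≈ 255 - 2.306 = 252.694 → 253
B: 255 - (255-41)×(255-60)/255 = 255 - 41730/255 ≈ 255 - 163.647 = 91.353 → 91
= RGB(43, 253, 91)


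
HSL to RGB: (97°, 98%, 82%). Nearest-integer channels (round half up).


H=97°, S=0.98, L=0.82
C = (1-|2L-1|)×S = (1-|0.64|)×0.98 = 0.3528
H' = H/60 = 97/60 ≈ 1.6167; X = C×(1-|H' mod 2 - 1|) = 0.13524
m = L - C/2 = 0.82 - 0.1764 = 0.6436
Sector ⌊H'⌋ = 1 → (R',G',B') = (0.13524, 0.3528, 0.0)
RGB = ((R'+m)×255, (G'+m)×255, (B'+m)×255) = (198.6042, 254.082, 164.118)
Round half up → RGB(199, 254, 164)


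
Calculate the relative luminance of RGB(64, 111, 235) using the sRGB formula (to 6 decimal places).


Linearize each channel (sRGB transfer function): c = v/255; c_lin = c/12.92 if c ≤ 0.04045, else ((c+0.055)/1.055)^2.4
  R: 64/255 ≈ 0.250980 > 0.04045 → ((0.250980+0.055)/1.055)^2.4 ≈ 0.051269
  G: 111/255 ≈ 0.435294 > 0.04045 → ((0.435294+0.055)/1.055)^2.4 ≈ 0.158961
  B: 235/255 ≈ 0.921569 > 0.04045 → ((0.921569+0.055)/1.055)^2.4 ≈ 0.830770
R_lin = 0.051269, G_lin = 0.158961, B_lin = 0.830770
L = 0.2126×R + 0.7152×G + 0.0722×B
L = 0.2126×0.051269 + 0.7152×0.158961 + 0.0722×0.830770
L ≈ 0.184570


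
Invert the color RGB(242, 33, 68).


Invert: (255-R, 255-G, 255-B)
R: 255-242 = 13
G: 255-33 = 222
B: 255-68 = 187
= RGB(13, 222, 187)


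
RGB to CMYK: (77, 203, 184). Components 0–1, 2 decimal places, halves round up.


R'=77/255≈0.3020, G'=203/255≈0.7961, B'=184/255≈0.7216
K = 1 - max(R',G',B') = 1 - 203/255 = 52/255 = 0.20392… → 0.20
(1-R'-K)/(1-K) simplifies to (max-R)/max with max = 203:
C = (203-77)/203 = 126/203 = 0.62068… → 0.62
M = (203-203)/203 = 0/203 = 0 → 0.00
Y = (203-184)/203 = 19/203 = 0.09359… → 0.09
= CMYK(0.62, 0.00, 0.09, 0.20)


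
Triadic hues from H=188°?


Triadic: equally spaced at 120° intervals
H1 = 188°
H2 = (188 + 120) mod 360 = 308°
H3 = (188 + 240) mod 360 = 68°
Triadic = 188°, 308°, 68°


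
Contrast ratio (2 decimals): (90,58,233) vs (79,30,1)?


Linearize each sRGB channel c=v/255: c/12.92 if c ≤ 0.04045 else ((c+0.055)/1.055)^2.4
L = 0.2126×R_lin + 0.7152×G_lin + 0.0722×B_lin
Color 1 (90,58,233):
  R=90: 90/255≈0.3529 > 0.04045 → ((0.3529+0.055)/1.055)^2.4 ≈ 0.10224
  G=58: 58/255≈0.2275 > 0.04045 → ((0.2275+0.055)/1.055)^2.4 ≈ 0.04231
  B=233: 233/255≈0.9137 > 0.04045 → ((0.9137+0.055)/1.055)^2.4 ≈ 0.81485
  L1 = 0.2126×0.10224 + 0.7152×0.04231 + 0.0722×0.81485 ≈ 0.11083
Color 2 (79,30,1):
  R=79: 79/255≈0.3098 > 0.04045 → ((0.3098+0.055)/1.055)^2.4 ≈ 0.07819
  G=30: 30/255≈0.1176 > 0.04045 → ((0.1176+0.055)/1.055)^2.4 ≈ 0.01298
  B=1: 1/255≈0.0039 ≤ 0.04045 → 0.0039/12.92 ≈ 0.00030
  L2 = 0.2126×0.07819 + 0.7152×0.01298 + 0.0722×0.00030 ≈ 0.02593
Lighter = 0.11083, Darker = 0.02593
Ratio = (L_lighter + 0.05) / (L_darker + 0.05)
Ratio = (0.11083 + 0.05) / (0.02593 + 0.05) = 0.16083 / 0.07593 ≈ 2.1181
Ratio ≈ 2.12:1


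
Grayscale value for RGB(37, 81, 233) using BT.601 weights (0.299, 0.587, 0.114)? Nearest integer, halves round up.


Gray = 0.299×R + 0.587×G + 0.114×B
Gray = 0.299×37 + 0.587×81 + 0.114×233
Gray = 11.063 + 47.547 + 26.562
Gray = 85.172 → round half up → 85
Gray = 85


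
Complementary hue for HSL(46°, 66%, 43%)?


Complement = opposite side of color wheel = hue + 180°
H' = (46 + 180) mod 360 = 226°
S and L unchanged.
= HSL(226°, 66%, 43%)


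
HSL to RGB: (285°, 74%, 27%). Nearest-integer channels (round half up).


H=285°, S=0.74, L=0.27
C = (1-|2L-1|)×S = (1-|-0.46|)×0.74 = 0.3996
H' = H/60 = 285/60 ≈ 4.7500; X = C×(1-|H' mod 2 - 1|) = 0.2997
m = L - C/2 = 0.27 - 0.1998 = 0.0702
Sector ⌊H'⌋ = 4 → (R',G',B') = (0.2997, 0.0, 0.3996)
RGB = ((R'+m)×255, (G'+m)×255, (B'+m)×255) = (94.3245, 17.901, 119.799)
Round half up → RGB(94, 18, 120)


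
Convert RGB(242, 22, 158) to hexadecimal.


R = 242 → F2 (hex)
G = 22 → 16 (hex)
B = 158 → 9E (hex)
Hex = #F2169E


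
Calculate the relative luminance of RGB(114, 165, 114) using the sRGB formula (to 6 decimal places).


Linearize each channel (sRGB transfer function): c = v/255; c_lin = c/12.92 if c ≤ 0.04045, else ((c+0.055)/1.055)^2.4
  R: 114/255 ≈ 0.447059 > 0.04045 → ((0.447059+0.055)/1.055)^2.4 ≈ 0.168269
  G: 165/255 ≈ 0.647059 > 0.04045 → ((0.647059+0.055)/1.055)^2.4 ≈ 0.376262
  B: 114/255 ≈ 0.447059 > 0.04045 → ((0.447059+0.055)/1.055)^2.4 ≈ 0.168269
R_lin = 0.168269, G_lin = 0.376262, B_lin = 0.168269
L = 0.2126×R + 0.7152×G + 0.0722×B
L = 0.2126×0.168269 + 0.7152×0.376262 + 0.0722×0.168269
L ≈ 0.317026


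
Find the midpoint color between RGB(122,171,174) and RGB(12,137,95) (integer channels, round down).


Midpoint: each channel = ⌊(C₁+C₂)/2⌋
R: ⌊(122+12)/2⌋ = 67
G: ⌊(171+137)/2⌋ = 154
B: ⌊(174+95)/2⌋ = 134
= RGB(67, 154, 134)


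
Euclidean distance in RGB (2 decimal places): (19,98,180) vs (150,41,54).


d = √[(R₁-R₂)² + (G₁-G₂)² + (B₁-B₂)²]
d = √[(19-150)² + (98-41)² + (180-54)²]
d = √[17161 + 3249 + 15876]
d = √36286
d ≈ 190.49


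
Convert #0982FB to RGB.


09 → 9 (R)
82 → 130 (G)
FB → 251 (B)
= RGB(9, 130, 251)


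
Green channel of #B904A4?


Color: #B904A4
R = B9 = 185
G = 04 = 4
B = A4 = 164
Green = 4


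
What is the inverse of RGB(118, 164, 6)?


Invert: (255-R, 255-G, 255-B)
R: 255-118 = 137
G: 255-164 = 91
B: 255-6 = 249
= RGB(137, 91, 249)


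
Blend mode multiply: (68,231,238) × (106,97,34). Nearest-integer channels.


Multiply: C = A×B/255, rounded to nearest integer
R: 68×106/255 = 7208/255 ≈ 28.267 → 28
G: 231×97/255 = 22407/255 ≈ 87.871 → 88
B: 238×34/255 = 8092/255 ≈ 31.733 → 32
= RGB(28, 88, 32)


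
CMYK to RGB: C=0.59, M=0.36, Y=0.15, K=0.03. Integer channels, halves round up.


R = 255 × (1-C) × (1-K) = 255 × 0.41 × 0.97 = 101.4135 → 101
G = 255 × (1-M) × (1-K) = 255 × 0.64 × 0.97 = 158.304 → 158
B = 255 × (1-Y) × (1-K) = 255 × 0.85 × 0.97 = 210.2475 → 210
= RGB(101, 158, 210)


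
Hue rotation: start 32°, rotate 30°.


New hue = (H + rotation) mod 360
New hue = (32 + 30) mod 360
= 62 mod 360
= 62°


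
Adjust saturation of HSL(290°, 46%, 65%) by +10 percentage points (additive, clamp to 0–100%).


Original S = 46%
Adjustment = +10 percentage points
New S = 46 + (10) = 56
Clamp to [0, 100] → 56
= HSL(290°, 56%, 65%)


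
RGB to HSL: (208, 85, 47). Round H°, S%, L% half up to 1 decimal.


Normalize: R'=208/255≈0.8157, G'=85/255≈0.3333, B'=47/255≈0.1843
Max=208/255, Min=47/255, Δ=Max-Min=161/255
L = (Max+Min)/2 = (208+47)/510 = 255/510 = 0.5 → L = 50.0%
L ≤ 0.5 → S = Δ/(Max+Min) = 161/(208+47) = 161/255 = 0.63137… → S = 63.1%
(the 1/255 factors cancel in S and H, so raw channel differences can be used)
Max is R' → H = 60 × (((G-B)/Δ) mod 6) = 60 × (((85-47)/161) mod 6)
  38/161 = 0.2360…
  H = 60 × 0.2360… = 14.161…° → H = 14.2°
= HSL(14.2°, 63.1%, 50.0%)


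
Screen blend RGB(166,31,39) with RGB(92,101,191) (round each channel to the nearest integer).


Screen: C = 255 - (255-A)×(255-B)/255, rounded to nearest integer
R: 255 - (255-166)×(255-92)/255 = 255 - 14507/255 ≈ 255 - 56.890 = 198.110 → 198
G: 255 - (255-31)×(255-101)/255 = 255 - 34496/255 ≈ 255 - 135.278 = 119.722 → 120
B: 255 - (255-39)×(255-191)/255 = 255 - 13824/255 ≈ 255 - 54.212 = 200.788 → 201
= RGB(198, 120, 201)


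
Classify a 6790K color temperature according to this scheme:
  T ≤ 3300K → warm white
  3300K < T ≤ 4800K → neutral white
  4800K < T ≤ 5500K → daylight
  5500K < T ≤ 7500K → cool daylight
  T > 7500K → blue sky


Temperature: 6790K
5500K < 6790K ≤ 7500K → cool daylight
Classification: cool daylight


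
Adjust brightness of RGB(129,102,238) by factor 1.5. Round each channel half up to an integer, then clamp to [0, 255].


Multiply each channel by 1.5, round half up, clamp to [0, 255]
R: 129×1.5 = 193.5 → round → 194
G: 102×1.5 = 153
B: 238×1.5 = 357 → clamp → 255
= RGB(194, 153, 255)


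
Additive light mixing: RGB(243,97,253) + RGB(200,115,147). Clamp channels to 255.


Additive: each channel = min(255, C₁+C₂)
R: 243+200 = 443 → 255
G: 97+115 = 212 → 212
B: 253+147 = 400 → 255
= RGB(255, 212, 255)


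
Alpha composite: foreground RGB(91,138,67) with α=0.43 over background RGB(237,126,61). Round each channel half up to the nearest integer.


C = α×F + (1-α)×B, with 1-α = 0.57
R: 0.43×91 + 0.57×237 = 39.13 + 135.09 = 174.22 → 174
G: 0.43×138 + 0.57×126 = 59.34 + 71.82 = 131.16 → 131
B: 0.43×67 + 0.57×61 = 28.81 + 34.77 = 63.58 → 64
= RGB(174, 131, 64)


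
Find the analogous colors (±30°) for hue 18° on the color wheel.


Base hue: 18°
Left analog: (18 - 30) mod 360 = 348°
Right analog: (18 + 30) mod 360 = 48°
Analogous hues = 348° and 48°


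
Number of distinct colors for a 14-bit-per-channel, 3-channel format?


Total bits = 14 bits/channel × 3 channels = 42 bits
Distinct colors = 2^42
= 4,398,046,511,104 colors


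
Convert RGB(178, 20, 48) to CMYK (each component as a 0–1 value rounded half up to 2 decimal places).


R'=178/255≈0.6980, G'=20/255≈0.0784, B'=48/255≈0.1882
K = 1 - max(R',G',B') = 1 - 178/255 = 77/255 = 0.30196… → 0.30
(1-R'-K)/(1-K) simplifies to (max-R)/max with max = 178:
C = (178-178)/178 = 0/178 = 0 → 0.00
M = (178-20)/178 = 158/178 = 0.88764… → 0.89
Y = (178-48)/178 = 130/178 = 0.73033… → 0.73
= CMYK(0.00, 0.89, 0.73, 0.30)


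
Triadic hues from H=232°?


Triadic: equally spaced at 120° intervals
H1 = 232°
H2 = (232 + 120) mod 360 = 352°
H3 = (232 + 240) mod 360 = 112°
Triadic = 232°, 352°, 112°


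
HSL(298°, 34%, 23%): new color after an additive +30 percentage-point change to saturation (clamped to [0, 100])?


Original S = 34%
Adjustment = +30 percentage points
New S = 34 + (30) = 64
Clamp to [0, 100] → 64
= HSL(298°, 64%, 23%)


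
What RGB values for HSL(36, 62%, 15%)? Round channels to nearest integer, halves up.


H=36°, S=0.62, L=0.15
C = (1-|2L-1|)×S = (1-|-0.70|)×0.62 = 0.186
H' = H/60 = 36/60 ≈ 0.6000; X = C×(1-|H' mod 2 - 1|) = 0.1116
m = L - C/2 = 0.15 - 0.093 = 0.057
Sector ⌊H'⌋ = 0 → (R',G',B') = (0.186, 0.1116, 0.0)
RGB = ((R'+m)×255, (G'+m)×255, (B'+m)×255) = (61.965, 42.993, 14.535)
Round half up → RGB(62, 43, 15)


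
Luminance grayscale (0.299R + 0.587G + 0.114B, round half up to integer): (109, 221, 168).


Gray = 0.299×R + 0.587×G + 0.114×B
Gray = 0.299×109 + 0.587×221 + 0.114×168
Gray = 32.591 + 129.727 + 19.152
Gray = 181.470 → round half up → 181
Gray = 181


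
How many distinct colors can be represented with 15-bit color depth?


Colors = 2^bits = 2^15
= 32,768 colors


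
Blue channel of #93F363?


Color: #93F363
R = 93 = 147
G = F3 = 243
B = 63 = 99
Blue = 99


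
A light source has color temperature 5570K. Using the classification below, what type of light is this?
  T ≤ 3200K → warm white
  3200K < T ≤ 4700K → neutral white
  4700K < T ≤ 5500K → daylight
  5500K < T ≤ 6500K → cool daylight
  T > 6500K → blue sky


Temperature: 5570K
5500K < 5570K ≤ 6500K → cool daylight
Classification: cool daylight


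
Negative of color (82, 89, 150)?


Invert: (255-R, 255-G, 255-B)
R: 255-82 = 173
G: 255-89 = 166
B: 255-150 = 105
= RGB(173, 166, 105)


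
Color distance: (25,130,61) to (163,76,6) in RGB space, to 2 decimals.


d = √[(R₁-R₂)² + (G₁-G₂)² + (B₁-B₂)²]
d = √[(25-163)² + (130-76)² + (61-6)²]
d = √[19044 + 2916 + 3025]
d = √24985
d ≈ 158.07


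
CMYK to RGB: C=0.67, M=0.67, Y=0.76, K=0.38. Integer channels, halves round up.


R = 255 × (1-C) × (1-K) = 255 × 0.33 × 0.62 = 52.173 → 52
G = 255 × (1-M) × (1-K) = 255 × 0.33 × 0.62 = 52.173 → 52
B = 255 × (1-Y) × (1-K) = 255 × 0.24 × 0.62 = 37.944 → 38
= RGB(52, 52, 38)


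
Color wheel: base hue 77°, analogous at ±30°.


Base hue: 77°
Left analog: (77 - 30) mod 360 = 47°
Right analog: (77 + 30) mod 360 = 107°
Analogous hues = 47° and 107°


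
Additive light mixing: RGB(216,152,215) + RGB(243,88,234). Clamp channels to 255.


Additive: each channel = min(255, C₁+C₂)
R: 216+243 = 459 → 255
G: 152+88 = 240 → 240
B: 215+234 = 449 → 255
= RGB(255, 240, 255)


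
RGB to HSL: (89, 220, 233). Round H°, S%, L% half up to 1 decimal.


Normalize: R'=89/255≈0.3490, G'=220/255≈0.8627, B'=233/255≈0.9137
Max=233/255, Min=89/255, Δ=Max-Min=144/255
L = (Max+Min)/2 = (233+89)/510 = 322/510 = 0.63137… → L = 63.1%
L > 0.5 → S = Δ/(2-Max-Min) = 144/(510-233-89) = 144/188 = 0.76595… → S = 76.6%
(the 1/255 factors cancel in S and H, so raw channel differences can be used)
Max is B' → H = 60 × ((R-G)/Δ + 4) = 60 × ((89-220)/144 + 4)
  -131/144 + 4 = -0.9097… + 4 = 3.0902…
  H = 60 × 3.0902… = 185.416…° → H = 185.4°
= HSL(185.4°, 76.6%, 63.1%)


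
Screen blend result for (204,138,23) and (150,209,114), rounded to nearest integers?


Screen: C = 255 - (255-A)×(255-B)/255, rounded to nearest integer
R: 255 - (255-204)×(255-150)/255 = 255 - 5355/255 ≈ 255 - 21.000 = 234.000 → 234
G: 255 - (255-138)×(255-209)/255 = 255 - 5382/255 ≈ 255 - 21.106 = 233.894 → 234
B: 255 - (255-23)×(255-114)/255 = 255 - 32712/255 ≈ 255 - 128.282 = 126.718 → 127
= RGB(234, 234, 127)


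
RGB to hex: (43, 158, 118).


R = 43 → 2B (hex)
G = 158 → 9E (hex)
B = 118 → 76 (hex)
Hex = #2B9E76


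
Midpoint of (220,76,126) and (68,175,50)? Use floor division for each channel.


Midpoint: each channel = ⌊(C₁+C₂)/2⌋
R: ⌊(220+68)/2⌋ = 144
G: ⌊(76+175)/2⌋ = 125
B: ⌊(126+50)/2⌋ = 88
= RGB(144, 125, 88)


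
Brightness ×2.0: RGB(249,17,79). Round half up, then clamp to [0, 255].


Multiply each channel by 2.0, round half up, clamp to [0, 255]
R: 249×2.0 = 498 → clamp → 255
G: 17×2.0 = 34
B: 79×2.0 = 158
= RGB(255, 34, 158)


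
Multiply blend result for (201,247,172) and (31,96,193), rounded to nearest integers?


Multiply: C = A×B/255, rounded to nearest integer
R: 201×31/255 = 6231/255 ≈ 24.435 → 24
G: 247×96/255 = 23712/255 ≈ 92.988 → 93
B: 172×193/255 = 33196/255 ≈ 130.180 → 130
= RGB(24, 93, 130)


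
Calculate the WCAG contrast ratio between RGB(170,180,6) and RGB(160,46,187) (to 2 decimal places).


Linearize each sRGB channel c=v/255: c/12.92 if c ≤ 0.04045 else ((c+0.055)/1.055)^2.4
L = 0.2126×R_lin + 0.7152×G_lin + 0.0722×B_lin
Color 1 (170,180,6):
  R=170: 170/255≈0.6667 > 0.04045 → ((0.6667+0.055)/1.055)^2.4 ≈ 0.40198
  G=180: 180/255≈0.7059 > 0.04045 → ((0.7059+0.055)/1.055)^2.4 ≈ 0.45641
  B=6: 6/255≈0.0235 ≤ 0.04045 → 0.0235/12.92 ≈ 0.00182
  L1 = 0.2126×0.40198 + 0.7152×0.45641 + 0.0722×0.00182 ≈ 0.41202
Color 2 (160,46,187):
  R=160: 160/255≈0.6275 > 0.04045 → ((0.6275+0.055)/1.055)^2.4 ≈ 0.35153
  G=46: 46/255≈0.1804 > 0.04045 → ((0.1804+0.055)/1.055)^2.4 ≈ 0.02732
  B=187: 187/255≈0.7333 > 0.04045 → ((0.7333+0.055)/1.055)^2.4 ≈ 0.49693
  L2 = 0.2126×0.35153 + 0.7152×0.02732 + 0.0722×0.49693 ≈ 0.13015
Lighter = 0.41202, Darker = 0.13015
Ratio = (L_lighter + 0.05) / (L_darker + 0.05)
Ratio = (0.41202 + 0.05) / (0.13015 + 0.05) = 0.46202 / 0.18015 ≈ 2.5646
Ratio ≈ 2.56:1


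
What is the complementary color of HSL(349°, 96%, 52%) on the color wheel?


Complement = opposite side of color wheel = hue + 180°
H' = (349 + 180) mod 360 = 169°
S and L unchanged.
= HSL(169°, 96%, 52%)


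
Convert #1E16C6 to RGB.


1E → 30 (R)
16 → 22 (G)
C6 → 198 (B)
= RGB(30, 22, 198)


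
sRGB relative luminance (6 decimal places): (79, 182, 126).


Linearize each channel (sRGB transfer function): c = v/255; c_lin = c/12.92 if c ≤ 0.04045, else ((c+0.055)/1.055)^2.4
  R: 79/255 ≈ 0.309804 > 0.04045 → ((0.309804+0.055)/1.055)^2.4 ≈ 0.078187
  G: 182/255 ≈ 0.713725 > 0.04045 → ((0.713725+0.055)/1.055)^2.4 ≈ 0.467784
  B: 126/255 ≈ 0.494118 > 0.04045 → ((0.494118+0.055)/1.055)^2.4 ≈ 0.208637
R_lin = 0.078187, G_lin = 0.467784, B_lin = 0.208637
L = 0.2126×R + 0.7152×G + 0.0722×B
L = 0.2126×0.078187 + 0.7152×0.467784 + 0.0722×0.208637
L ≈ 0.366245


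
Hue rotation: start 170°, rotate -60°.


New hue = (H + rotation) mod 360
New hue = (170 -60) mod 360
= 110 mod 360
= 110°


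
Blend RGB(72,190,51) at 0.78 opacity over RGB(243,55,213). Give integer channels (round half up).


C = α×F + (1-α)×B, with 1-α = 0.22
R: 0.78×72 + 0.22×243 = 56.16 + 53.46 = 109.62 → 110
G: 0.78×190 + 0.22×55 = 148.20 + 12.10 = 160.30 → 160
B: 0.78×51 + 0.22×213 = 39.78 + 46.86 = 86.64 → 87
= RGB(110, 160, 87)


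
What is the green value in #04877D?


Color: #04877D
R = 04 = 4
G = 87 = 135
B = 7D = 125
Green = 135


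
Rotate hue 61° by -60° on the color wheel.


New hue = (H + rotation) mod 360
New hue = (61 -60) mod 360
= 1 mod 360
= 1°


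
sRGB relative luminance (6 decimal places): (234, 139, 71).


Linearize each channel (sRGB transfer function): c = v/255; c_lin = c/12.92 if c ≤ 0.04045, else ((c+0.055)/1.055)^2.4
  R: 234/255 ≈ 0.917647 > 0.04045 → ((0.917647+0.055)/1.055)^2.4 ≈ 0.822786
  G: 139/255 ≈ 0.545098 > 0.04045 → ((0.545098+0.055)/1.055)^2.4 ≈ 0.258183
  B: 71/255 ≈ 0.278431 > 0.04045 → ((0.278431+0.055)/1.055)^2.4 ≈ 0.063010
R_lin = 0.822786, G_lin = 0.258183, B_lin = 0.063010
L = 0.2126×R + 0.7152×G + 0.0722×B
L = 0.2126×0.822786 + 0.7152×0.258183 + 0.0722×0.063010
L ≈ 0.364126


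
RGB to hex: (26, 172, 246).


R = 26 → 1A (hex)
G = 172 → AC (hex)
B = 246 → F6 (hex)
Hex = #1AACF6


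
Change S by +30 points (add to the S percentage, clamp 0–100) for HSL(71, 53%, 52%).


Original S = 53%
Adjustment = +30 percentage points
New S = 53 + (30) = 83
Clamp to [0, 100] → 83
= HSL(71°, 83%, 52%)


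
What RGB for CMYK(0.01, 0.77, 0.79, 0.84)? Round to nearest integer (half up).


R = 255 × (1-C) × (1-K) = 255 × 0.99 × 0.16 = 40.392 → 40
G = 255 × (1-M) × (1-K) = 255 × 0.23 × 0.16 = 9.384 → 9
B = 255 × (1-Y) × (1-K) = 255 × 0.21 × 0.16 = 8.568 → 9
= RGB(40, 9, 9)


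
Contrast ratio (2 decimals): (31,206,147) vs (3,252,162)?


Linearize each sRGB channel c=v/255: c/12.92 if c ≤ 0.04045 else ((c+0.055)/1.055)^2.4
L = 0.2126×R_lin + 0.7152×G_lin + 0.0722×B_lin
Color 1 (31,206,147):
  R=31: 31/255≈0.1216 > 0.04045 → ((0.1216+0.055)/1.055)^2.4 ≈ 0.01370
  G=206: 206/255≈0.8078 > 0.04045 → ((0.8078+0.055)/1.055)^2.4 ≈ 0.61721
  B=147: 147/255≈0.5765 > 0.04045 → ((0.5765+0.055)/1.055)^2.4 ≈ 0.29177
  L1 = 0.2126×0.01370 + 0.7152×0.61721 + 0.0722×0.29177 ≈ 0.46541
Color 2 (3,252,162):
  R=3: 3/255≈0.0118 ≤ 0.04045 → 0.0118/12.92 ≈ 0.00091
  G=252: 252/255≈0.9882 > 0.04045 → ((0.9882+0.055)/1.055)^2.4 ≈ 0.97345
  B=162: 162/255≈0.6353 > 0.04045 → ((0.6353+0.055)/1.055)^2.4 ≈ 0.36131
  L2 = 0.2126×0.00091 + 0.7152×0.97345 + 0.0722×0.36131 ≈ 0.72249
Lighter = 0.72249, Darker = 0.46541
Ratio = (L_lighter + 0.05) / (L_darker + 0.05)
Ratio = (0.72249 + 0.05) / (0.46541 + 0.05) = 0.77249 / 0.51541 ≈ 1.4988
Ratio ≈ 1.50:1


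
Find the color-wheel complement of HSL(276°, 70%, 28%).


Complement = opposite side of color wheel = hue + 180°
H' = (276 + 180) mod 360 = 96°
S and L unchanged.
= HSL(96°, 70%, 28%)


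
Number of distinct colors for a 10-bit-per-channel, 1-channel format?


Total bits = 10 bits/channel × 1 channels = 10 bits
Distinct colors = 2^10
= 1,024 colors


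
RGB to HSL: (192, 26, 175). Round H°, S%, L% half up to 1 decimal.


Normalize: R'=192/255≈0.7529, G'=26/255≈0.1020, B'=175/255≈0.6863
Max=192/255, Min=26/255, Δ=Max-Min=166/255
L = (Max+Min)/2 = (192+26)/510 = 218/510 = 0.42745… → L = 42.7%
L ≤ 0.5 → S = Δ/(Max+Min) = 166/(192+26) = 166/218 = 0.76146… → S = 76.1%
(the 1/255 factors cancel in S and H, so raw channel differences can be used)
Max is R' → H = 60 × (((G-B)/Δ) mod 6) = 60 × (((26-175)/166) mod 6)
  (-149)/166 = -0.8975…; negative, so add 6 → 5.1024…
  H = 60 × 5.1024… = 306.144…° → H = 306.1°
= HSL(306.1°, 76.1%, 42.7%)


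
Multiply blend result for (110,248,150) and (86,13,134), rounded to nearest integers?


Multiply: C = A×B/255, rounded to nearest integer
R: 110×86/255 = 9460/255 ≈ 37.098 → 37
G: 248×13/255 = 3224/255 ≈ 12.643 → 13
B: 150×134/255 = 20100/255 ≈ 78.824 → 79
= RGB(37, 13, 79)


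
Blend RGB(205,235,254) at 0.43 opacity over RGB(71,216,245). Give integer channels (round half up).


C = α×F + (1-α)×B, with 1-α = 0.57
R: 0.43×205 + 0.57×71 = 88.15 + 40.47 = 128.62 → 129
G: 0.43×235 + 0.57×216 = 101.05 + 123.12 = 224.17 → 224
B: 0.43×254 + 0.57×245 = 109.22 + 139.65 = 248.87 → 249
= RGB(129, 224, 249)


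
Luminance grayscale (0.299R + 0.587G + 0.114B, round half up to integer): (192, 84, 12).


Gray = 0.299×R + 0.587×G + 0.114×B
Gray = 0.299×192 + 0.587×84 + 0.114×12
Gray = 57.408 + 49.308 + 1.368
Gray = 108.084 → round half up → 108
Gray = 108


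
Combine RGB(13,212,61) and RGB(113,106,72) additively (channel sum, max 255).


Additive: each channel = min(255, C₁+C₂)
R: 13+113 = 126 → 126
G: 212+106 = 318 → 255
B: 61+72 = 133 → 133
= RGB(126, 255, 133)


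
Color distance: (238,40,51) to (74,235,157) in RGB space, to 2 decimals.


d = √[(R₁-R₂)² + (G₁-G₂)² + (B₁-B₂)²]
d = √[(238-74)² + (40-235)² + (51-157)²]
d = √[26896 + 38025 + 11236]
d = √76157
d ≈ 275.97


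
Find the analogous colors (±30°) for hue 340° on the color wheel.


Base hue: 340°
Left analog: (340 - 30) mod 360 = 310°
Right analog: (340 + 30) mod 360 = 10°
Analogous hues = 310° and 10°


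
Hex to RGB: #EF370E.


EF → 239 (R)
37 → 55 (G)
0E → 14 (B)
= RGB(239, 55, 14)


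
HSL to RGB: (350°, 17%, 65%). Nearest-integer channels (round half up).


H=350°, S=0.17, L=0.65
C = (1-|2L-1|)×S = (1-|0.30|)×0.17 = 0.119
H' = H/60 = 350/60 ≈ 5.8333; X = C×(1-|H' mod 2 - 1|) ≈ 0.0198
m = L - C/2 = 0.65 - 0.0595 = 0.5905
Sector ⌊H'⌋ = 5 → (R',G',B') = (0.119, 0.0, ≈0.0198)
RGB = ((R'+m)×255, (G'+m)×255, (B'+m)×255) = (180.9225, 150.5775, 155.635)
Round half up → RGB(181, 151, 156)


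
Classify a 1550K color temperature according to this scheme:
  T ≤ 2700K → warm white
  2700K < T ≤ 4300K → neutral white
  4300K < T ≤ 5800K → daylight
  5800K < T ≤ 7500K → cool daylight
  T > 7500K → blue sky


Temperature: 1550K
1550K ≤ 2700K → warm white
Classification: warm white


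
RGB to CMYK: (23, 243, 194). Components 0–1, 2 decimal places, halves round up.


R'=23/255≈0.0902, G'=243/255≈0.9529, B'=194/255≈0.7608
K = 1 - max(R',G',B') = 1 - 243/255 = 12/255 = 0.04705… → 0.05
(1-R'-K)/(1-K) simplifies to (max-R)/max with max = 243:
C = (243-23)/243 = 220/243 = 0.90534… → 0.91
M = (243-243)/243 = 0/243 = 0 → 0.00
Y = (243-194)/243 = 49/243 = 0.20164… → 0.20
= CMYK(0.91, 0.00, 0.20, 0.05)


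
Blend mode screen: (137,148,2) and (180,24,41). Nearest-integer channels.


Screen: C = 255 - (255-A)×(255-B)/255, rounded to nearest integer
R: 255 - (255-137)×(255-180)/255 = 255 - 8850/255 ≈ 255 - 34.706 = 220.294 → 220
G: 255 - (255-148)×(255-24)/255 = 255 - 24717/255 ≈ 255 - 96.929 = 158.071 → 158
B: 255 - (255-2)×(255-41)/255 = 255 - 54142/255 ≈ 255 - 212.322 = 42.678 → 43
= RGB(220, 158, 43)


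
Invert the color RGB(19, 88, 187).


Invert: (255-R, 255-G, 255-B)
R: 255-19 = 236
G: 255-88 = 167
B: 255-187 = 68
= RGB(236, 167, 68)


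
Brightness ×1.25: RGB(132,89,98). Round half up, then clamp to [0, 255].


Multiply each channel by 1.25, round half up, clamp to [0, 255]
R: 132×1.25 = 165
G: 89×1.25 = 111.25 → round → 111
B: 98×1.25 = 122.5 → round → 123
= RGB(165, 111, 123)


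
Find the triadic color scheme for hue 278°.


Triadic: equally spaced at 120° intervals
H1 = 278°
H2 = (278 + 120) mod 360 = 38°
H3 = (278 + 240) mod 360 = 158°
Triadic = 278°, 38°, 158°


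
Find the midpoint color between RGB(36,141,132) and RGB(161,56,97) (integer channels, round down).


Midpoint: each channel = ⌊(C₁+C₂)/2⌋
R: ⌊(36+161)/2⌋ = 98
G: ⌊(141+56)/2⌋ = 98
B: ⌊(132+97)/2⌋ = 114
= RGB(98, 98, 114)


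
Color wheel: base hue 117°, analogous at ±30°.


Base hue: 117°
Left analog: (117 - 30) mod 360 = 87°
Right analog: (117 + 30) mod 360 = 147°
Analogous hues = 87° and 147°


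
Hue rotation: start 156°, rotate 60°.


New hue = (H + rotation) mod 360
New hue = (156 + 60) mod 360
= 216 mod 360
= 216°


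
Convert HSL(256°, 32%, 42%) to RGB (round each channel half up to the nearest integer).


H=256°, S=0.32, L=0.42
C = (1-|2L-1|)×S = (1-|-0.16|)×0.32 = 0.2688
H' = H/60 = 256/60 ≈ 4.2667; X = C×(1-|H' mod 2 - 1|) = 0.07168
m = L - C/2 = 0.42 - 0.1344 = 0.2856
Sector ⌊H'⌋ = 4 → (R',G',B') = (0.07168, 0.0, 0.2688)
RGB = ((R'+m)×255, (G'+m)×255, (B'+m)×255) = (91.1064, 72.828, 141.372)
Round half up → RGB(91, 73, 141)


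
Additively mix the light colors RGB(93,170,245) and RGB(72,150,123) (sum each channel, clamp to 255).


Additive: each channel = min(255, C₁+C₂)
R: 93+72 = 165 → 165
G: 170+150 = 320 → 255
B: 245+123 = 368 → 255
= RGB(165, 255, 255)


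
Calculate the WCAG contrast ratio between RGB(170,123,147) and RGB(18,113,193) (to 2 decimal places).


Linearize each sRGB channel c=v/255: c/12.92 if c ≤ 0.04045 else ((c+0.055)/1.055)^2.4
L = 0.2126×R_lin + 0.7152×G_lin + 0.0722×B_lin
Color 1 (170,123,147):
  R=170: 170/255≈0.6667 > 0.04045 → ((0.6667+0.055)/1.055)^2.4 ≈ 0.40198
  G=123: 123/255≈0.4824 > 0.04045 → ((0.4824+0.055)/1.055)^2.4 ≈ 0.19807
  B=147: 147/255≈0.5765 > 0.04045 → ((0.5765+0.055)/1.055)^2.4 ≈ 0.29177
  L1 = 0.2126×0.40198 + 0.7152×0.19807 + 0.0722×0.29177 ≈ 0.24819
Color 2 (18,113,193):
  R=18: 18/255≈0.0706 > 0.04045 → ((0.0706+0.055)/1.055)^2.4 ≈ 0.00605
  G=113: 113/255≈0.4431 > 0.04045 → ((0.4431+0.055)/1.055)^2.4 ≈ 0.16513
  B=193: 193/255≈0.7569 > 0.04045 → ((0.7569+0.055)/1.055)^2.4 ≈ 0.53328
  L2 = 0.2126×0.00605 + 0.7152×0.16513 + 0.0722×0.53328 ≈ 0.15789
Lighter = 0.24819, Darker = 0.15789
Ratio = (L_lighter + 0.05) / (L_darker + 0.05)
Ratio = (0.24819 + 0.05) / (0.15789 + 0.05) = 0.29819 / 0.20789 ≈ 1.4343
Ratio ≈ 1.43:1
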